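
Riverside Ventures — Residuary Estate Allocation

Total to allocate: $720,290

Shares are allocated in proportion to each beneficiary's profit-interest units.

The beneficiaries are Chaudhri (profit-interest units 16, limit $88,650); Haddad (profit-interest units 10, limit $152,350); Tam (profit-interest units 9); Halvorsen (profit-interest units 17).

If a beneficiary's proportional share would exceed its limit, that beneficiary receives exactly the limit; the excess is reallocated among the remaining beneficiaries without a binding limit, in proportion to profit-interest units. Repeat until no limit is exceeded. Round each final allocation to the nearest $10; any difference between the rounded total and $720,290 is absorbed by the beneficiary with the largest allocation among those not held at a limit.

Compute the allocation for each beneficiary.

Profit-interest units total: 52.
Proportional shares (ignoring caps): Chaudhri 221,627.69; Haddad 138,517.31; Tam 124,665.58; Halvorsen 235,479.42.
Cap binds for Chaudhri ($88,650); residual $631,640 reallocated over remaining profit-interest units 36.
Cap binds for Haddad ($152,350); residual $479,290 reallocated over remaining profit-interest units 26.
Redistributed shares: Tam 165,908.08 → $165,910; Halvorsen 313,381.92 → $313,380.

Chaudhri: $88,650 | Haddad: $152,350 | Tam: $165,910 | Halvorsen: $313,380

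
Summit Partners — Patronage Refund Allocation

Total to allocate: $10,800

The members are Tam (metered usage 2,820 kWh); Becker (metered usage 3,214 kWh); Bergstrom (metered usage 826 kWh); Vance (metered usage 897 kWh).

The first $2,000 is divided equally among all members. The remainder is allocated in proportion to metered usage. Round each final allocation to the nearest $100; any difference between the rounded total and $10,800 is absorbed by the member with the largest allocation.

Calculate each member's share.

Equal tier: $2,000 ÷ 4 = $500 apiece.
Remainder $8,800 by metered usage (total 7,757): Tam 3,199.17 → $3,200; Becker 3,646.15 → $3,600; Bergstrom 937.06 → $900; Vance 1,017.61 → $1,000.
Rounding difference +$100 on remainder applied to Becker.
Totals: Tam $500 + $3,200 = $3,700; Becker $500 + $3,700 = $4,200; Bergstrom $500 + $900 = $1,400; Vance $500 + $1,000 = $1,500.

Tam: $3,700 · Becker: $4,200 · Bergstrom: $1,400 · Vance: $1,500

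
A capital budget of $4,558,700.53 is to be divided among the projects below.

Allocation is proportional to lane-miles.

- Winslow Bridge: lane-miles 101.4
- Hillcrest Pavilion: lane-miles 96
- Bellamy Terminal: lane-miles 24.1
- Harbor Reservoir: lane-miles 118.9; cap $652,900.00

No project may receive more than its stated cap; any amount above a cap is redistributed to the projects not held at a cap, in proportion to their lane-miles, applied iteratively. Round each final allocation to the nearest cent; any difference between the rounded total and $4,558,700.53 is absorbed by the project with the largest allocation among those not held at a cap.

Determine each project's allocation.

Total lane-miles = 340.4.
Unconstrained shares: Winslow Bridge 1,357,967.7842; Hillcrest Pavilion 1,285,649.9732; Bellamy Terminal 322,751.7120; Harbor Reservoir 1,592,331.0606.
Held at cap: Harbor Reservoir ($652,900.00); remaining pool $3,905,800.53 reallocated over remaining lane-miles 221.5.
Shares after redistribution: Winslow Bridge 1,788,027.8724 → $1,788,027.87; Hillcrest Pavilion 1,692,807.4532 → $1,692,807.45; Bellamy Terminal 424,965.2044 → $424,965.20.
Rounding difference +$0.01 applied to Winslow Bridge → $1,788,027.88.

Winslow Bridge: $1,788,027.88; Hillcrest Pavilion: $1,692,807.45; Bellamy Terminal: $424,965.20; Harbor Reservoir: $652,900.00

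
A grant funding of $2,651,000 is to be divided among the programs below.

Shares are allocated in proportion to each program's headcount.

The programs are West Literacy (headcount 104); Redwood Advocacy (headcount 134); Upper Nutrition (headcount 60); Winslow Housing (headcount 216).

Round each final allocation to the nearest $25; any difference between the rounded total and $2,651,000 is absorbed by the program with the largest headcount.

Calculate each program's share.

West Literacy: $536,400 · Redwood Advocacy: $691,125 · Upper Nutrition: $309,450 · Winslow Housing: $1,114,025

Combined headcount = 104 + 134 + 60 + 216 = 514.
Unrounded shares: West Literacy 536,389.11; Redwood Advocacy 691,116.73; Upper Nutrition 309,455.25; Winslow Housing 1,114,038.91.
After rounding ($25): West Literacy $536,400; Redwood Advocacy $691,125; Upper Nutrition $309,450; Winslow Housing $1,114,050. Sum = $2,651,025.
Difference $2,651,000 − $2,651,025 = −$25 applied to largest headcount (Winslow Housing): Winslow Housing becomes $1,114,025.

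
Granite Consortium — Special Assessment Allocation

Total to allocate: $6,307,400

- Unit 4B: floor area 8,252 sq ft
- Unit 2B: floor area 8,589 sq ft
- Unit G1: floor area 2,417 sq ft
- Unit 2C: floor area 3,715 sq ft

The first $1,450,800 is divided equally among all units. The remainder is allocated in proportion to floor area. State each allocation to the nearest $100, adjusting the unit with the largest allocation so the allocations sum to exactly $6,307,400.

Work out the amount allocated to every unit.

Equal tier: $1,450,800 ÷ 4 = $362,700 apiece.
Remainder $4,856,600 by floor area (total 22,973): Unit 4B 1,744,511.52 → $1,744,500; Unit 2B 1,815,754.90 → $1,815,800; Unit G1 510,965.14 → $511,000; Unit 2C 785,368.43 → $785,400.
Rounding difference −$100 on remainder applied to Unit 2B.
Totals: Unit 4B $362,700 + $1,744,500 = $2,107,200; Unit 2B $362,700 + $1,815,700 = $2,178,400; Unit G1 $362,700 + $511,000 = $873,700; Unit 2C $362,700 + $785,400 = $1,148,100.

Unit 4B: $2,107,200 · Unit 2B: $2,178,400 · Unit G1: $873,700 · Unit 2C: $1,148,100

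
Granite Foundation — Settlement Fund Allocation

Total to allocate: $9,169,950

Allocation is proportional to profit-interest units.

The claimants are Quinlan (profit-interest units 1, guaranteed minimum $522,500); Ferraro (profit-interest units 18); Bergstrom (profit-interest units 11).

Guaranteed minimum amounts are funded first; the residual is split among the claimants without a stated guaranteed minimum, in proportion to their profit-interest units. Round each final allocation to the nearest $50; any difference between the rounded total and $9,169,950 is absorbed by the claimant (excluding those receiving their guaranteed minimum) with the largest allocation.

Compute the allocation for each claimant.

Quinlan: $522,500; Ferraro: $5,367,400; Bergstrom: $3,280,050

Guaranteed amounts: Quinlan $522,500. Balance $8,647,450.
Balance split over remaining profit-interest units 29: Ferraro 5,367,382.76 → $5,367,400; Bergstrom 3,280,067.24 → $3,280,050.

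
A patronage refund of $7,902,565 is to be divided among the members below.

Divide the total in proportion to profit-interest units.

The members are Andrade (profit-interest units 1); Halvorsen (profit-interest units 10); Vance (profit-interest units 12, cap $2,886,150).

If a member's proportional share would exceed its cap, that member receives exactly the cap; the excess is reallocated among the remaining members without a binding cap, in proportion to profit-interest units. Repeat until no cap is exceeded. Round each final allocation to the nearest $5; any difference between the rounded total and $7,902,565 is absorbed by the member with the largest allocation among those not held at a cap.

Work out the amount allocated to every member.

Total profit-interest units = 23.
Proportional shares (ignoring caps): Andrade 343,589.78; Halvorsen 3,435,897.83; Vance 4,123,077.39.
Held at cap: Vance ($2,886,150); residual $5,016,415 reallocated over remaining profit-interest units 11.
Redistributed shares: Andrade 456,037.73 → $456,040; Halvorsen 4,560,377.27 → $4,560,375.

Andrade: $456,040; Halvorsen: $4,560,375; Vance: $2,886,150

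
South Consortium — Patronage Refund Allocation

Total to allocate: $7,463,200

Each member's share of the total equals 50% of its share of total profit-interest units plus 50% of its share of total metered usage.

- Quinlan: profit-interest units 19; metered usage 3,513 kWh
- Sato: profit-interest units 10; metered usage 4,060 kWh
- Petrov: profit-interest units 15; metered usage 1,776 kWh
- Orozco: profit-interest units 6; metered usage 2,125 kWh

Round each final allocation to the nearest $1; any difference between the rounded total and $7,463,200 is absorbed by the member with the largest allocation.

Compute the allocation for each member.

Quinlan: $2,560,514; Sato: $2,066,722; Petrov: $1,697,075; Orozco: $1,138,889

Totals — profit-interest units 50, metered usage 11,474.
Composite weights (50% profit-interest units + 50% metered usage): Quinlan 0.3431; Sato 0.2769; Petrov 0.2274; Orozco 0.1526.
Raw shares: Quinlan 2,560,513.73; Sato 2,066,722.30; Petrov 1,697,074.70; Orozco 1,138,889.26.
At nearest $1: Quinlan $2,560,514; Sato $2,066,722; Petrov $1,697,075; Orozco $1,138,889. Sum = $7,463,200.
Rounded total matches; no reconciliation needed.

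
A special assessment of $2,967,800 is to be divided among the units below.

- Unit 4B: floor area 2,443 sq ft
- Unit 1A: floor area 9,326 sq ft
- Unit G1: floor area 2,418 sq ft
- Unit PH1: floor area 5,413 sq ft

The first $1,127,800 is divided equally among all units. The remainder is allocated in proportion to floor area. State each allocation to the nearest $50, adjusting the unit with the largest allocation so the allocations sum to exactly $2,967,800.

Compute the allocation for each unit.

First tranche $1,127,800 split equally: $281,950 each.
Remainder $1,840,000 by floor area (total 19,600): Unit 4B 229,342.86 → $229,350; Unit 1A 875,502.04 → $875,500; Unit G1 226,995.92 → $227,000; Unit PH1 508,159.18 → $508,150.
Totals: Unit 4B $281,950 + $229,350 = $511,300; Unit 1A $281,950 + $875,500 = $1,157,450; Unit G1 $281,950 + $227,000 = $508,950; Unit PH1 $281,950 + $508,150 = $790,100.

Unit 4B: $511,300 | Unit 1A: $1,157,450 | Unit G1: $508,950 | Unit PH1: $790,100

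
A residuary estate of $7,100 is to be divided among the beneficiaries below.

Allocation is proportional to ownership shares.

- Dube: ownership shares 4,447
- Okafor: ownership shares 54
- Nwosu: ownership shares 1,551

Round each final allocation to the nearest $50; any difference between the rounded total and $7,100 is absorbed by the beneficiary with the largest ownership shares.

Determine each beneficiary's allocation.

Ownership shares total: 6,052.
Pro-rata amounts: Dube 4,447/6,052 × $7,100 = 5,217.07; Okafor 54/6,052 × $7,100 = 63.35; Nwosu 1,551/6,052 × $7,100 = 1,819.58.
After rounding ($50): Dube $5,200; Okafor $50; Nwosu $1,800. Sum = $7,050.
Difference $7,100 − $7,050 = +$50 applied to largest ownership shares (Dube): Dube becomes $5,250.

Dube: $5,250 | Okafor: $50 | Nwosu: $1,800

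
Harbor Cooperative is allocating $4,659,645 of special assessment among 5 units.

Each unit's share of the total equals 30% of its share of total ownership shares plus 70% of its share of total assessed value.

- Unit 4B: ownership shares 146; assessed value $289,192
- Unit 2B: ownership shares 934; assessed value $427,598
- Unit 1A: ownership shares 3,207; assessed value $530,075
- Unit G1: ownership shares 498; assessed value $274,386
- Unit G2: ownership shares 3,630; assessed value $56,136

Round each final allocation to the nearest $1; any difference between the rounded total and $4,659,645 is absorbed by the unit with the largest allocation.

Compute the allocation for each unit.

Totals — ownership shares 8,415, assessed value 1,577,387.
Combined weights (30% ownership shares + 70% assessed value): Unit 4B 0.1335; Unit 2B 0.2231; Unit 1A 0.3496; Unit G1 0.1395; Unit G2 0.1543.
Raw shares: Unit 4B 622,250.25; Unit 2B 1,039,350.84; Unit 1A 1,628,843.83; Unit G1 650,108.09; Unit G2 719,091.99.
After rounding ($1): Unit 4B $622,250; Unit 2B $1,039,351; Unit 1A $1,628,844; Unit G1 $650,108; Unit G2 $719,092. Sum = $4,659,645.
No rounding difference to absorb.

Unit 4B: $622,250 · Unit 2B: $1,039,351 · Unit 1A: $1,628,844 · Unit G1: $650,108 · Unit G2: $719,092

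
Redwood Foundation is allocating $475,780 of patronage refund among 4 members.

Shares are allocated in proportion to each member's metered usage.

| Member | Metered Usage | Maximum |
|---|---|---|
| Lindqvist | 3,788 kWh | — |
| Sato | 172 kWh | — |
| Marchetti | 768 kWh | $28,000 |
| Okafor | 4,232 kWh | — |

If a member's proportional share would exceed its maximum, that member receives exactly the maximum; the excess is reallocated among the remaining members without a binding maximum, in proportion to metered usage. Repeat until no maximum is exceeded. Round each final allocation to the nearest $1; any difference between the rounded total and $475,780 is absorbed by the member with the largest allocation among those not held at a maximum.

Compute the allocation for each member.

Lindqvist: $207,055 | Sato: $9,402 | Marchetti: $28,000 | Okafor: $231,323

Total metered usage = 8,960.
Unconstrained shares: Lindqvist 201,144.49; Sato 9,133.28; Marchetti 40,781.14; Okafor 224,721.09.
Cap binds for Marchetti ($28,000); remaining pool $447,780 reallocated over remaining metered usage 8,192.
Shares after redistribution: Lindqvist 207,054.52 → $207,055; Sato 9,401.63 → $9,402; Okafor 231,323.85 → $231,324.
Rounding difference −$1 applied to Okafor → $231,323.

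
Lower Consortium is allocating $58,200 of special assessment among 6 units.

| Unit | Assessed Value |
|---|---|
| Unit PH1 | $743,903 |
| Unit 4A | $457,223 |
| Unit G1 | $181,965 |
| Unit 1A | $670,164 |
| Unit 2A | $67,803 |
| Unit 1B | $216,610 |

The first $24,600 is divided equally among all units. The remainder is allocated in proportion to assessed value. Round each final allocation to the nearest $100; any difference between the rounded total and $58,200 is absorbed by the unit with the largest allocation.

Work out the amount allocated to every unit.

First tranche $24,600 split equally: $4,100 each.
Remainder $33,600 by assessed value (total 2,337,668): Unit PH1 10,692.34 → $10,700; Unit 4A 6,571.80 → $6,600; Unit G1 2,615.44 → $2,600; Unit 1A 9,632.47 → $9,600; Unit 2A 974.55 → $1,000; Unit 1B 3,113.40 → $3,100.
Totals: Unit PH1 $4,100 + $10,700 = $14,800; Unit 4A $4,100 + $6,600 = $10,700; Unit G1 $4,100 + $2,600 = $6,700; Unit 1A $4,100 + $9,600 = $13,700; Unit 2A $4,100 + $1,000 = $5,100; Unit 1B $4,100 + $3,100 = $7,200.

Unit PH1: $14,800 · Unit 4A: $10,700 · Unit G1: $6,700 · Unit 1A: $13,700 · Unit 2A: $5,100 · Unit 1B: $7,200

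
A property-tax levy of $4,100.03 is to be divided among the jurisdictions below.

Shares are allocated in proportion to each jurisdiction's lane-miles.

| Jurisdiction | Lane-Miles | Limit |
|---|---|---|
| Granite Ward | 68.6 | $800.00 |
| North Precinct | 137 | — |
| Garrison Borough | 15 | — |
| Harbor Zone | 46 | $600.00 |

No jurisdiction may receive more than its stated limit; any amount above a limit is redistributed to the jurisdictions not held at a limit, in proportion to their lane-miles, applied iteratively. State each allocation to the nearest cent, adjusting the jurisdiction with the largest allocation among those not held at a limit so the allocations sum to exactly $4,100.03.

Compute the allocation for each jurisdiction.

Granite Ward: $800.00 | North Precinct: $2,433.58 | Garrison Borough: $266.45 | Harbor Zone: $600.00

Combined lane-miles = 266.6.
Pro-rata shares before constraints: Granite Ward 1,054.9965; North Precinct 2,106.9171; Garrison Borough 230.6844; Harbor Zone 707.4320.
Held at cap: Granite Ward ($800.00), Harbor Zone ($600.00); remaining pool $2,700.03 reallocated over remaining lane-miles 152.
Remaining shares: North Precinct 2,433.5797 → $2,433.58; Garrison Borough 266.4503 → $266.45.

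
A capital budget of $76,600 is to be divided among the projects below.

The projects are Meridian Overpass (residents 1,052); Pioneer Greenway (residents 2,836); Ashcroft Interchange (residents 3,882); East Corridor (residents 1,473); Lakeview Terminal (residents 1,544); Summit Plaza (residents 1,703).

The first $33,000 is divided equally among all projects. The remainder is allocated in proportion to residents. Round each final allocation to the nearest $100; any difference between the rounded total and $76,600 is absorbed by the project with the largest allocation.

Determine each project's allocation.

First tranche $33,000 split equally: $5,500 each.
Remainder $43,600 by residents (total 12,490): Meridian Overpass 3,672.31 → $3,700; Pioneer Greenway 9,899.89 → $9,900; Ashcroft Interchange 13,551.26 → $13,600; East Corridor 5,141.94 → $5,100; Lakeview Terminal 5,389.78 → $5,400; Summit Plaza 5,944.82 → $5,900.
Totals: Meridian Overpass $5,500 + $3,700 = $9,200; Pioneer Greenway $5,500 + $9,900 = $15,400; Ashcroft Interchange $5,500 + $13,600 = $19,100; East Corridor $5,500 + $5,100 = $10,600; Lakeview Terminal $5,500 + $5,400 = $10,900; Summit Plaza $5,500 + $5,900 = $11,400.

Meridian Overpass: $9,200; Pioneer Greenway: $15,400; Ashcroft Interchange: $19,100; East Corridor: $10,600; Lakeview Terminal: $10,900; Summit Plaza: $11,400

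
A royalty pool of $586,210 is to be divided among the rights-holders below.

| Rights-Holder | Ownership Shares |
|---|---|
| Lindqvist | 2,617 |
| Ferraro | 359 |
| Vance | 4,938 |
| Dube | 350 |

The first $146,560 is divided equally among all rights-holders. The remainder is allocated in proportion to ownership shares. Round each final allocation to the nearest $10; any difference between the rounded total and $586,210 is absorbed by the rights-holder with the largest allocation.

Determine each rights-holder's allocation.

Lindqvist: $175,870 · Ferraro: $55,740 · Vance: $299,340 · Dube: $55,260

First tranche $146,560 split equally: $36,640 each.
Remainder $439,650 by ownership shares (total 8,264): Lindqvist 139,226.05 → $139,230; Ferraro 19,099.03 → $19,100; Vance 262,704.71 → $262,700; Dube 18,620.22 → $18,620.
Totals: Lindqvist $36,640 + $139,230 = $175,870; Ferraro $36,640 + $19,100 = $55,740; Vance $36,640 + $262,700 = $299,340; Dube $36,640 + $18,620 = $55,260.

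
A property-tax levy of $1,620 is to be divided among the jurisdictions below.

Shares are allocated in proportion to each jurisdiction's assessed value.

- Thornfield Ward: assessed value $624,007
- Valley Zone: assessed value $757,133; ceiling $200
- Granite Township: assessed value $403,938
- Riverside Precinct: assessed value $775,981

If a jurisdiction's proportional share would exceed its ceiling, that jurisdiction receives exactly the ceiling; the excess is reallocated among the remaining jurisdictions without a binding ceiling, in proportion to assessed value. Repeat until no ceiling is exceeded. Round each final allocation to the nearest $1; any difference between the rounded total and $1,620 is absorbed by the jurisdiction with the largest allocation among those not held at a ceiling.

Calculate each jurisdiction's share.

Sum of assessed value: 2,561,059.
Unconstrained shares: Thornfield Ward 394.72; Valley Zone 478.93; Granite Township 255.51; Riverside Precinct 490.85.
Capped: Valley Zone ($200); balance $1,420 reallocated over remaining assessed value 1,803,926.
Remaining shares: Thornfield Ward 491.20 → $491; Granite Township 317.97 → $318; Riverside Precinct 610.83 → $611.

Thornfield Ward: $491 | Valley Zone: $200 | Granite Township: $318 | Riverside Precinct: $611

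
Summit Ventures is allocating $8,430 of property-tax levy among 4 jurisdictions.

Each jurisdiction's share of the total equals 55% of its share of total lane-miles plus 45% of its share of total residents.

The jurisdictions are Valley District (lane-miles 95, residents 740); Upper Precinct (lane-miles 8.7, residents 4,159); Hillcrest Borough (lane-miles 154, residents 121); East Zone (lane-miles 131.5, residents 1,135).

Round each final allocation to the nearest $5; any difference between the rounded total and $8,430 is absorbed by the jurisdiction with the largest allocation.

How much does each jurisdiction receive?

Lane-miles total 389.2; residents total 6,155.
Composite weights (55% lane-miles + 45% residents): Valley District 0.1884; Upper Precinct 0.3164; Hillcrest Borough 0.2265; East Zone 0.2688.
Raw shares: Valley District 1,587.81; Upper Precinct 2,666.95; Hillcrest Borough 1,909.16; East Zone 2,266.08.
Rounded to nearest $5: Valley District $1,590; Upper Precinct $2,665; Hillcrest Borough $1,910; East Zone $2,265. Sum = $8,430.
No rounding difference to absorb.

Valley District: $1,590 | Upper Precinct: $2,665 | Hillcrest Borough: $1,910 | East Zone: $2,265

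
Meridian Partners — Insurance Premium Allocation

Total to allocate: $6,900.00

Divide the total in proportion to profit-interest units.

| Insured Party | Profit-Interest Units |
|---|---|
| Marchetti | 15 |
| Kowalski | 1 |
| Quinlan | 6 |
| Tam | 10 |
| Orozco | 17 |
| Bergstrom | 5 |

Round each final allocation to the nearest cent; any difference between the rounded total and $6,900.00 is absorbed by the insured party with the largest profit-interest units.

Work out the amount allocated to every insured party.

Sum of profit-interest units: 15 + 1 + 6 + 10 + 17 + 5 = 54.
Proportional shares: Marchetti 1,916.6667; Kowalski 127.7778; Quinlan 766.6667; Tam 1,277.7778; Orozco 2,172.2222; Bergstrom 638.8889.
Rounded to nearest cent: Marchetti $1,916.67; Kowalski $127.78; Quinlan $766.67; Tam $1,277.78; Orozco $2,172.22; Bergstrom $638.89. Sum = $6,900.01.
Difference $6,900.00 − $6,900.01 = −$0.01 applied to largest profit-interest units (Orozco): Orozco becomes $2,172.21.

Marchetti: $1,916.67; Kowalski: $127.78; Quinlan: $766.67; Tam: $1,277.78; Orozco: $2,172.21; Bergstrom: $638.89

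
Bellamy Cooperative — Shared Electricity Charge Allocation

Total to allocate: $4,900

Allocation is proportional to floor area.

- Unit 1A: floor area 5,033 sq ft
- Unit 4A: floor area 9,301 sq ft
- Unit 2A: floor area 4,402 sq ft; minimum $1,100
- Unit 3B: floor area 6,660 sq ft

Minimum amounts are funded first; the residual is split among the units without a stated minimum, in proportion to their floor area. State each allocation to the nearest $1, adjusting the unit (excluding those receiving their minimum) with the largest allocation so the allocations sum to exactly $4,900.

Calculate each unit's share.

Unit 1A: $911; Unit 4A: $1,684; Unit 2A: $1,100; Unit 3B: $1,205

Fund the minimums — Unit 2A $1,100. Remaining pool $3,800.
Remaining pool split over remaining floor area 20,994: Unit 1A 910.99 → $911; Unit 4A 1,683.52 → $1,684; Unit 3B 1,205.49 → $1,205.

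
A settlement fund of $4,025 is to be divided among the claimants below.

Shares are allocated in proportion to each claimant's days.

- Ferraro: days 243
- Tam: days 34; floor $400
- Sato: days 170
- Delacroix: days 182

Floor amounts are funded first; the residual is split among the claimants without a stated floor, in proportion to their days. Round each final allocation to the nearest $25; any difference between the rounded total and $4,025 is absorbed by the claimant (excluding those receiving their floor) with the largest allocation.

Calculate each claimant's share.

Guaranteed amounts: Tam $400. Balance $3,625.
Balance split over remaining days 595: Ferraro 1,480.46 → $1,475; Sato 1,035.71 → $1,025; Delacroix 1,108.82 → $1,100.
Rounding difference +$25 applied to Ferraro → $1,500.

Ferraro: $1,500 | Tam: $400 | Sato: $1,025 | Delacroix: $1,100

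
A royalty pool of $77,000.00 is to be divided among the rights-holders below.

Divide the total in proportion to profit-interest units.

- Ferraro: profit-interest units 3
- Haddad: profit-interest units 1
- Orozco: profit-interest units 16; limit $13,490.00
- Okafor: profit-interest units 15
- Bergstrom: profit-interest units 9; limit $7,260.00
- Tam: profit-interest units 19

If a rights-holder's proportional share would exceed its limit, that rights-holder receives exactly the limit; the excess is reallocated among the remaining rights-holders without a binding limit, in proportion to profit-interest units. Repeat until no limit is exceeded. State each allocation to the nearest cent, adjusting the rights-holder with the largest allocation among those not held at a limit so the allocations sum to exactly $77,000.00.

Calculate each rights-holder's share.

Total profit-interest units = 63.
Pro-rata shares before constraints: Ferraro 3,666.6667; Haddad 1,222.2222; Orozco 19,555.5556; Okafor 18,333.3333; Bergstrom 11,000.0000; Tam 23,222.2222.
Held at cap: Orozco ($13,490.00), Bergstrom ($7,260.00); remaining pool $56,250.00 reallocated over remaining profit-interest units 38.
Shares after redistribution: Ferraro 4,440.7895 → $4,440.79; Haddad 1,480.2632 → $1,480.26; Okafor 22,203.9474 → $22,203.95; Tam 28,125.0000 → $28,125.00.

Ferraro: $4,440.79; Haddad: $1,480.26; Orozco: $13,490.00; Okafor: $22,203.95; Bergstrom: $7,260.00; Tam: $28,125.00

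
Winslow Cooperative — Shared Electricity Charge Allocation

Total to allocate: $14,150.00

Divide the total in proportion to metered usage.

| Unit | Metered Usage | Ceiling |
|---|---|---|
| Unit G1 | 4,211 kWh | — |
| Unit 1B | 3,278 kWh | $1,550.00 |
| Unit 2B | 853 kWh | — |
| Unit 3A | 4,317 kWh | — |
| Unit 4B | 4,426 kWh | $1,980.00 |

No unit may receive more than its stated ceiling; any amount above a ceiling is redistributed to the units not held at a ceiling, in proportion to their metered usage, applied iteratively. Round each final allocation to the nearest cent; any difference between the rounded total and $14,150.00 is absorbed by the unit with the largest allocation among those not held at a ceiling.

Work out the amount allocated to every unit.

Sum of metered usage: 17,085.
Proportional shares (ignoring caps): Unit G1 3,487.6002; Unit 1B 2,714.8785; Unit 2B 706.4647; Unit 3A 3,575.3907; Unit 4B 3,665.6658.
Capped: Unit 1B ($1,550.00), Unit 4B ($1,980.00); residual $10,620.00 reallocated over remaining metered usage 9,381.
Remaining shares: Unit G1 4,767.1698 → $4,767.17; Unit 2B 965.6604 → $965.66; Unit 3A 4,887.1698 → $4,887.17.

Unit G1: $4,767.17 · Unit 1B: $1,550.00 · Unit 2B: $965.66 · Unit 3A: $4,887.17 · Unit 4B: $1,980.00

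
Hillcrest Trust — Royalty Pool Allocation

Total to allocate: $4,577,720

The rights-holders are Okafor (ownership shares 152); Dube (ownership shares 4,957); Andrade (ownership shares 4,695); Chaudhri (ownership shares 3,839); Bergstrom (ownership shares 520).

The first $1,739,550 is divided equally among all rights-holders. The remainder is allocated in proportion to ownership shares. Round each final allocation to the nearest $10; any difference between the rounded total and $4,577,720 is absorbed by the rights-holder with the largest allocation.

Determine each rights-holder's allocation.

$1,739,550 shared equally gives $347,910 per rights-holder.
Remainder $2,838,170 by ownership shares (total 14,163): Okafor 30,459.78 → $30,460; Dube 993,349.48 → $993,350; Andrade 940,846.44 → $940,850; Chaudhri 769,309.80 → $769,310; Bergstrom 104,204.50 → $104,200.
Totals: Okafor $347,910 + $30,460 = $378,370; Dube $347,910 + $993,350 = $1,341,260; Andrade $347,910 + $940,850 = $1,288,760; Chaudhri $347,910 + $769,310 = $1,117,220; Bergstrom $347,910 + $104,200 = $452,110.

Okafor: $378,370 | Dube: $1,341,260 | Andrade: $1,288,760 | Chaudhri: $1,117,220 | Bergstrom: $452,110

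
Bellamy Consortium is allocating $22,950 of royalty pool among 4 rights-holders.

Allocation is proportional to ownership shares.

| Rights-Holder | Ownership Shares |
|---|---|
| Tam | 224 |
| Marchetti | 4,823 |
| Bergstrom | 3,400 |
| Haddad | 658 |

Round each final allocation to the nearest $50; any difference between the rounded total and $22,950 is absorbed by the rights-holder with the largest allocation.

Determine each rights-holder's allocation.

Tam: $550 · Marchetti: $12,200 · Bergstrom: $8,550 · Haddad: $1,650

Total ownership shares = 9,105.
Proportional shares: Tam 224/9,105 × $22,950 = 564.61; Marchetti 4,823/9,105 × $22,950 = 12,156.82; Bergstrom 3,400/9,105 × $22,950 = 8,570.02; Haddad 658/9,105 × $22,950 = 1,658.55.
At nearest $50: Tam $550; Marchetti $12,150; Bergstrom $8,550; Haddad $1,650. Sum = $22,900.
Difference $22,950 − $22,900 = +$50 applied to largest allocation (Marchetti): Marchetti becomes $12,200.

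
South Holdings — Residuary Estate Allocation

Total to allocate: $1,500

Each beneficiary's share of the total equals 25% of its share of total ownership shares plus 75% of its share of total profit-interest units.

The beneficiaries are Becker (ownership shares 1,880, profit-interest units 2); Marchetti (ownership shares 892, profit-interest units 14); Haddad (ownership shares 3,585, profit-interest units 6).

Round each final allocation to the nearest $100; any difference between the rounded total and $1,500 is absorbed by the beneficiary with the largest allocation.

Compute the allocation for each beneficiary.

Becker: $200 · Marchetti: $800 · Haddad: $500

Totals — ownership shares 6,357, profit-interest units 22.
Blended shares (25% ownership shares + 75% profit-interest units): Becker 0.1421; Marchetti 0.5124; Haddad 0.3455.
Pro-rata amounts: Becker 213.17; Marchetti 768.53; Haddad 518.30.
At nearest $100: Becker $200; Marchetti $800; Haddad $500. Sum = $1,500.
No rounding difference to absorb.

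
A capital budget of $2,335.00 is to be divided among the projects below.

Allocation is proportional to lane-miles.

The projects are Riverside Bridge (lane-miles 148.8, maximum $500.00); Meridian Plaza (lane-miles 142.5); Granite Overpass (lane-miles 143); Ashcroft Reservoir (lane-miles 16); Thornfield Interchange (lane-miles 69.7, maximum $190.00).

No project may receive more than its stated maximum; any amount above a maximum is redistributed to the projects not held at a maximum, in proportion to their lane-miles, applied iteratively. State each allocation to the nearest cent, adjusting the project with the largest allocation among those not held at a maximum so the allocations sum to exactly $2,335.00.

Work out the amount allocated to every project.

Total lane-miles = 520.
Pro-rata shares before constraints: Riverside Bridge 668.1692; Meridian Plaza 639.8798; Granite Overpass 642.1250; Ashcroft Reservoir 71.8462; Thornfield Interchange 312.9798.
Held at cap: Riverside Bridge ($500.00), Thornfield Interchange ($190.00); residual $1,645.00 reallocated over remaining lane-miles 301.5.
Remaining shares: Meridian Plaza 777.4876 → $777.49; Granite Overpass 780.2156 → $780.22; Ashcroft Reservoir 87.2968 → $87.30.
Rounding difference −$0.01 applied to Granite Overpass → $780.21.

Riverside Bridge: $500.00 · Meridian Plaza: $777.49 · Granite Overpass: $780.21 · Ashcroft Reservoir: $87.30 · Thornfield Interchange: $190.00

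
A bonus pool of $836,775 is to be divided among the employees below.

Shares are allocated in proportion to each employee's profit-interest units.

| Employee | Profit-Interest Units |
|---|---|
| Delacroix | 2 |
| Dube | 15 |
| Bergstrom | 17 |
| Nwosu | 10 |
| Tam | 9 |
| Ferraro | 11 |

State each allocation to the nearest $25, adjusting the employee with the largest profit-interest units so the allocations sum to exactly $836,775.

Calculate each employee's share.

Delacroix: $26,150 · Dube: $196,125 · Bergstrom: $222,250 · Nwosu: $130,750 · Tam: $117,675 · Ferraro: $143,825

Sum of profit-interest units: 64.
Raw shares: Delacroix 2/64 × $836,775 = 26,149.22; Dube 15/64 × $836,775 = 196,119.14; Bergstrom 17/64 × $836,775 = 222,268.36; Nwosu 10/64 × $836,775 = 130,746.09; Tam 9/64 × $836,775 = 117,671.48; Ferraro 11/64 × $836,775 = 143,820.70.
After rounding ($25): Delacroix $26,150; Dube $196,125; Bergstrom $222,275; Nwosu $130,750; Tam $117,675; Ferraro $143,825. Sum = $836,800.
Difference $836,775 − $836,800 = −$25 applied to largest profit-interest units (Bergstrom): Bergstrom becomes $222,250.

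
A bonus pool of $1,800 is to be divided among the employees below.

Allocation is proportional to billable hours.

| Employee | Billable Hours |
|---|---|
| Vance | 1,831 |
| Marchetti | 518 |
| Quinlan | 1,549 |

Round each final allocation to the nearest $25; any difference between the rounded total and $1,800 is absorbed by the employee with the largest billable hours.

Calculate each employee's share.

Vance: $825 · Marchetti: $250 · Quinlan: $725

Billable hours total: 3,898.
Proportional shares: Vance 1,831/3,898 × $1,800 = 845.51; Marchetti 518/3,898 × $1,800 = 239.20; Quinlan 1,549/3,898 × $1,800 = 715.29.
Rounded to nearest $25: Vance $850; Marchetti $250; Quinlan $725. Sum = $1,825.
Difference $1,800 − $1,825 = −$25 applied to largest billable hours (Vance): Vance becomes $825.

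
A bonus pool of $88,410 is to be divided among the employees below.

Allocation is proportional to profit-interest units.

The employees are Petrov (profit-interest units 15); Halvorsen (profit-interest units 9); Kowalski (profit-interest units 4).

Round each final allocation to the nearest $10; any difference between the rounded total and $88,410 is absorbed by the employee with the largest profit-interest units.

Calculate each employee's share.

Profit-interest units total: 15 + 9 + 4 = 28.
Proportional shares: Petrov 47,362.50; Halvorsen 28,417.50; Kowalski 12,630.00.
Rounded to nearest $10: Petrov $47,360; Halvorsen $28,420; Kowalski $12,630. Sum = $88,410.
Sum already equals the total — no adjustment.

Petrov: $47,360; Halvorsen: $28,420; Kowalski: $12,630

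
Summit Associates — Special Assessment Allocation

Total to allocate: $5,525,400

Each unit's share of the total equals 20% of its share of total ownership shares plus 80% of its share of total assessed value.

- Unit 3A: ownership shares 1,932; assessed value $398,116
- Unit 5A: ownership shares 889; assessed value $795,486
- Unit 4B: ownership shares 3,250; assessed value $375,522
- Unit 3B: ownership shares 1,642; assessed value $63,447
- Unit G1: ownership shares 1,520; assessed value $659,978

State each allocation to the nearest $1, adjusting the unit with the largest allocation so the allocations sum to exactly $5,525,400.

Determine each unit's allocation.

Unit 3A: $998,855 | Unit 5A: $1,640,198 | Unit 4B: $1,113,039 | Unit 3B: $318,862 | Unit G1: $1,454,446

Totals — ownership shares 9,233, assessed value 2,292,549.
Composite weights (20% ownership shares + 80% assessed value): Unit 3A 0.1808; Unit 5A 0.2968; Unit 4B 0.2014; Unit 3B 0.0577; Unit G1 0.2632.
Pro-rata amounts: Unit 3A 998,854.59; Unit 5A 1,640,198.78; Unit 4B 1,113,039.43; Unit 3B 318,861.54; Unit G1 1,454,445.66.
Rounded to nearest $1: Unit 3A $998,855; Unit 5A $1,640,199; Unit 4B $1,113,039; Unit 3B $318,862; Unit G1 $1,454,446. Sum = $5,525,401.
Difference $5,525,400 − $5,525,401 = −$1 applied to largest allocation (Unit 5A): Unit 5A becomes $1,640,198.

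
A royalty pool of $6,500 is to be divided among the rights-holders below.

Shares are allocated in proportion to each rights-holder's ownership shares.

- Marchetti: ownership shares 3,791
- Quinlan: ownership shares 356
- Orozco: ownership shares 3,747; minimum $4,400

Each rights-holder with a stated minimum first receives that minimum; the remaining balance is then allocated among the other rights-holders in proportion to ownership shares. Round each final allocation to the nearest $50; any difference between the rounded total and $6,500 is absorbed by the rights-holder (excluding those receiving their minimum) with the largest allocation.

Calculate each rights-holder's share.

Marchetti: $1,900 | Quinlan: $200 | Orozco: $4,400

Guaranteed amounts: Orozco $4,400. Remaining pool $2,100.
Remaining pool split over remaining ownership shares 4,147: Marchetti 1,919.73 → $1,900; Quinlan 180.27 → $200.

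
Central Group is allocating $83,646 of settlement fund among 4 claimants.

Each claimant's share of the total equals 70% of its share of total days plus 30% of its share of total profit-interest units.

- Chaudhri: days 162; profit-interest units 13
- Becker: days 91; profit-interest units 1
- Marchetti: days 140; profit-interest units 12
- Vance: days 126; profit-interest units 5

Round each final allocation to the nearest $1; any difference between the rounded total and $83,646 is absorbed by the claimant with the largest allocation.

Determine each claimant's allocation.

Days total 519; profit-interest units total 31.
Blended shares (70% days + 30% profit-interest units): Chaudhri 0.3443; Becker 0.1324; Marchetti 0.3050; Vance 0.2183.
Proportional shares: Chaudhri 28,799.62; Becker 11,075.86; Marchetti 25,508.16; Vance 18,262.37.
At nearest $1: Chaudhri $28,800; Becker $11,076; Marchetti $25,508; Vance $18,262. Sum = $83,646.
Rounded total matches; no reconciliation needed.

Chaudhri: $28,800; Becker: $11,076; Marchetti: $25,508; Vance: $18,262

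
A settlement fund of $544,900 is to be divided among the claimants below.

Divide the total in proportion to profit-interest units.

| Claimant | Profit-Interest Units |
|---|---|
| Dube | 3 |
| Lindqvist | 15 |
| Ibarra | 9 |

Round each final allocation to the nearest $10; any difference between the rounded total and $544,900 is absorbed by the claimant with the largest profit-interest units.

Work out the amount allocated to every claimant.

Profit-interest units total: 27.
Raw shares: Dube 3/27 × $544,900 = 60,544.44; Lindqvist 15/27 × $544,900 = 302,722.22; Ibarra 9/27 × $544,900 = 181,633.33.
At nearest $10: Dube $60,540; Lindqvist $302,720; Ibarra $181,630. Sum = $544,890.
Difference $544,900 − $544,890 = +$10 applied to largest profit-interest units (Lindqvist): Lindqvist becomes $302,730.

Dube: $60,540; Lindqvist: $302,730; Ibarra: $181,630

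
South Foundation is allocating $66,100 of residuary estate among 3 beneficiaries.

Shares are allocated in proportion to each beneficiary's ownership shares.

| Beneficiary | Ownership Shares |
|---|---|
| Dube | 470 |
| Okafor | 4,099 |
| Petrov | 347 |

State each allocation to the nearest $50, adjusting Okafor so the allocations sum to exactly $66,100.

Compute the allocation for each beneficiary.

Total ownership shares = 4,916.
Proportional shares: Dube 470/4,916 × $66,100 = 6,319.57; Okafor 4,099/4,916 × $66,100 = 55,114.71; Petrov 347/4,916 × $66,100 = 4,665.72.
After rounding ($50): Dube $6,300; Okafor $55,100; Petrov $4,650. Sum = $66,050.
Difference $66,100 − $66,050 = +$50 applied to Okafor: Okafor becomes $55,150.

Dube: $6,300; Okafor: $55,150; Petrov: $4,650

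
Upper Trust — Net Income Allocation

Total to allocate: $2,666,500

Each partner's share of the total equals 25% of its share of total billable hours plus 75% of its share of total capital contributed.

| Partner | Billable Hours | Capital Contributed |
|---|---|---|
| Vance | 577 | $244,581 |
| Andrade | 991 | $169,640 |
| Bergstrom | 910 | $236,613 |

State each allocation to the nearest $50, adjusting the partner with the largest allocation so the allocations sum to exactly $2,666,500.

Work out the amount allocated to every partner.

Totals — billable hours 2,478, capital contributed 650,834.
Blended shares (25% billable hours + 75% capital contributed): Vance 0.3401; Andrade 0.2955; Bergstrom 0.3645.
Proportional shares: Vance 906,768.61; Andrade 787,863.98; Bergstrom 971,867.41.
Rounded to nearest $50: Vance $906,750; Andrade $787,850; Bergstrom $971,850. Sum = $2,666,450.
Difference $2,666,500 − $2,666,450 = +$50 applied to largest allocation (Bergstrom): Bergstrom becomes $971,900.

Vance: $906,750 | Andrade: $787,850 | Bergstrom: $971,900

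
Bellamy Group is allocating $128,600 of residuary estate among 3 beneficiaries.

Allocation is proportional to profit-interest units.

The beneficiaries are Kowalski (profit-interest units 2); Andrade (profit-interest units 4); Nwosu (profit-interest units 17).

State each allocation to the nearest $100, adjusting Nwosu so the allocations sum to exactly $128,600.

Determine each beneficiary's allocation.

Kowalski: $11,200; Andrade: $22,400; Nwosu: $95,000

Profit-interest units total: 23.
Unrounded shares: Kowalski 2/23 × $128,600 = 11,182.61; Andrade 4/23 × $128,600 = 22,365.22; Nwosu 17/23 × $128,600 = 95,052.17.
After rounding ($100): Kowalski $11,200; Andrade $22,400; Nwosu $95,100. Sum = $128,700.
Difference $128,600 − $128,700 = −$100 applied to Nwosu: Nwosu becomes $95,000.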